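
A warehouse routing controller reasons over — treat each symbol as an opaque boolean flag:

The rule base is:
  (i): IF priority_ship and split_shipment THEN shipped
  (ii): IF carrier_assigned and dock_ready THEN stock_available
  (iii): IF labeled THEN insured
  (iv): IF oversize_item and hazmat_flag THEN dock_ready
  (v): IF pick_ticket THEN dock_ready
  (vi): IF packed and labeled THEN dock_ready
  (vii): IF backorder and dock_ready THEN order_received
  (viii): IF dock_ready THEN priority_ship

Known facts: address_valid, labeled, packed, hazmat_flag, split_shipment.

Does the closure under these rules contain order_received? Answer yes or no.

no

Round 1: (iii) [IF labeled THEN insured]; (vi) [IF packed and labeled THEN dock_ready]. New: insured, dock_ready.
Round 2: (viii) [IF dock_ready THEN priority_ship]. New: priority_ship.
Round 3: (i) [IF priority_ship and split_shipment THEN shipped]. New: shipped.
Fixed point reached. order_received is concluded only by (vii); (vii) needs backorder (never derived).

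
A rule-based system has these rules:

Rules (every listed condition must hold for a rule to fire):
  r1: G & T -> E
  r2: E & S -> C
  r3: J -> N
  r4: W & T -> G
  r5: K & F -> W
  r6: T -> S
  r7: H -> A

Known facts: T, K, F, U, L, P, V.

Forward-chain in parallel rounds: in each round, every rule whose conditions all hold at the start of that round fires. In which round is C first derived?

4

[1] r5 [K & F -> W]; r6 [T -> S]. ⇒ new: W, S.
[2] r4 [W & T -> G]. ⇒ new: G.
[3] r1 [G & T -> E]. ⇒ new: E.
[4] r2 [E & S -> C]. ⇒ new: C.
C first appears in round 4.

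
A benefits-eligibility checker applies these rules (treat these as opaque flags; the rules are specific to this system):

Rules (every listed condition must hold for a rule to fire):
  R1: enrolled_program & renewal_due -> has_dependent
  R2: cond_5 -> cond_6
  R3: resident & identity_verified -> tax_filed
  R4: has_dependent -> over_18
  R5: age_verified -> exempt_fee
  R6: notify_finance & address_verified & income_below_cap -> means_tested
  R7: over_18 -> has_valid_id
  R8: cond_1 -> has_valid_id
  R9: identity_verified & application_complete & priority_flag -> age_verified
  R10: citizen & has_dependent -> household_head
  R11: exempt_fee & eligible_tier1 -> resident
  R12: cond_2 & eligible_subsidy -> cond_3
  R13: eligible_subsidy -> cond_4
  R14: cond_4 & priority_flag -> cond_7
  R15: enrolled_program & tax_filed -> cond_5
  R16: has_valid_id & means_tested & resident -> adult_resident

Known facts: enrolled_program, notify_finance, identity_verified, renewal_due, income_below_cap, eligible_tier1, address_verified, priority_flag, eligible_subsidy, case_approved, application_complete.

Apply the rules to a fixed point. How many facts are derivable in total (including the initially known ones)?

24

Round 1 fires R1, R6, R9, R13, giving has_dependent, means_tested, age_verified, cond_4.
Round 2 fires R4, R5, R14, giving over_18, exempt_fee, cond_7.
Round 3 fires R7, R11, giving has_valid_id, resident.
Round 4 fires R3, R16, giving tax_filed, adult_resident.
Round 5 fires R15, giving cond_5.
Round 6 fires R2, giving cond_6.
Closure: {address_verified, adult_resident, age_verified, application_complete, case_approved, cond_4, cond_5, cond_6, cond_7, eligible_subsidy, eligible_tier1, enrolled_program, exempt_fee, has_dependent, has_valid_id, identity_verified, income_below_cap, means_tested, notify_finance, over_18, priority_flag, renewal_due, resident, tax_filed} — 24 facts.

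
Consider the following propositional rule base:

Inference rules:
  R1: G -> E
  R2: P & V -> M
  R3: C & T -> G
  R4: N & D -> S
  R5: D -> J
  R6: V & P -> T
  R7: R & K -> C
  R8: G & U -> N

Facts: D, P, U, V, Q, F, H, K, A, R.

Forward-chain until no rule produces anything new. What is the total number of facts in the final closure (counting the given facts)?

[1] R2 [P & V -> M]; R5 [D -> J]; R6 [V & P -> T]; R7 [R & K -> C]. ⇒ new: M, J, T, C.
[2] R3 [C & T -> G]. ⇒ new: G.
[3] R1 [G -> E]; R8 [G & U -> N]. ⇒ new: E, N.
[4] R4 [N & D -> S]. ⇒ new: S.
Closure: {A, C, D, E, F, G, H, J, K, M, N, P, Q, R, S, T, U, V} — 18 facts.

18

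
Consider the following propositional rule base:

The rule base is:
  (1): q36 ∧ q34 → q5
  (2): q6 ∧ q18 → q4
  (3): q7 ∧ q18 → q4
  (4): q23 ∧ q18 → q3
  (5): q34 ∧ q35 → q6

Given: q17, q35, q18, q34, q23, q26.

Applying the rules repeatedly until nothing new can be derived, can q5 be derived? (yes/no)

Round 1: (4) [q23 ∧ q18 → q3]; (5) [q34 ∧ q35 → q6]. New: q3, q6.
Round 2: (2) [q6 ∧ q18 → q4]. New: q4.
Fixed point reached. q5 is concluded only by (1); (1) needs q36 (never derived).

no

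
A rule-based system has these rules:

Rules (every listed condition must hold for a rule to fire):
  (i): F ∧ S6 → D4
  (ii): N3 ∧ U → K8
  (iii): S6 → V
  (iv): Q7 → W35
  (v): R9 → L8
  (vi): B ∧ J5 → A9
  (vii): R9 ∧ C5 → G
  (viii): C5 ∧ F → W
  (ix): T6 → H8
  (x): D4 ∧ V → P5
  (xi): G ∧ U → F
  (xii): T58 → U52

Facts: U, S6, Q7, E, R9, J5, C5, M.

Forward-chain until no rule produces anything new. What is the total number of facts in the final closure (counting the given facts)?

16

Round 1: (iii) [S6 → V]; (iv) [Q7 → W35]; (v) [R9 → L8]; (vii) [R9 ∧ C5 → G]. Adds V, W35, L8, G.
Round 2: (xi) [G ∧ U → F]. Adds F.
Round 3: (i) [F ∧ S6 → D4]; (viii) [C5 ∧ F → W]. Adds D4, W.
Round 4: (x) [D4 ∧ V → P5]. Adds P5.
Closure: {C5, D4, E, F, G, J5, L8, M, P5, Q7, R9, S6, U, V, W, W35} — 16 facts.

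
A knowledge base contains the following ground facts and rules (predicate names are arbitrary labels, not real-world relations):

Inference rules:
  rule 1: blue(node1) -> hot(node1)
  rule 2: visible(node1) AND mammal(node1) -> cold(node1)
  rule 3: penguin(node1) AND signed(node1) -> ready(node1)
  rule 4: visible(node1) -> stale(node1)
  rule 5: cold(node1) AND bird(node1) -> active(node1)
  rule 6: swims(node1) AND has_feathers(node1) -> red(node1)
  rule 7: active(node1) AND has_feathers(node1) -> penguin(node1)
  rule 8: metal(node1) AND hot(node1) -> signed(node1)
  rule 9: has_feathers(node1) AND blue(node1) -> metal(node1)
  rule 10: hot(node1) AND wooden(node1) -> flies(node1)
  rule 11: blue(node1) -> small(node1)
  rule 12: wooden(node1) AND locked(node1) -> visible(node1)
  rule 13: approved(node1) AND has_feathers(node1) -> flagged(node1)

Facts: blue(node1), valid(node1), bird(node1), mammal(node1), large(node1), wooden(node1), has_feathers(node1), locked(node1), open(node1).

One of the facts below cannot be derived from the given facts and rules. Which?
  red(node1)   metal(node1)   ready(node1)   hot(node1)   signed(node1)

Round 1 — rule 1, rule 9, rule 11, rule 12, derive hot(node1), metal(node1), small(node1), visible(node1).
Round 2 — rule 2, rule 4, rule 8, rule 10, derive cold(node1), stale(node1), signed(node1), flies(node1).
Round 3 — rule 5, derive active(node1).
Round 4 — rule 7, derive penguin(node1).
Round 5 — rule 3, derive ready(node1).
Derived: metal(node1) (round 1), hot(node1) (round 1), signed(node1) (round 2), ready(node1) (round 5). red(node1) never appears in any round.

red(node1)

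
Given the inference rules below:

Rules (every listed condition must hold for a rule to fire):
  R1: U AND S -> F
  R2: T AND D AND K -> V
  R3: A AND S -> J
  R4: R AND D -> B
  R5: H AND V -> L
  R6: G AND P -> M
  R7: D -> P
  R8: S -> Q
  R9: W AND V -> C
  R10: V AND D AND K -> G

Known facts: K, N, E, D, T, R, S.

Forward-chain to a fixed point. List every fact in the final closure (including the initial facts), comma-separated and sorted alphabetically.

Round 1 fires R2, R4, R7, R8, giving V, B, P, Q.
Round 2 fires R10, giving G.
Round 3 fires R6, giving M.

B, D, E, G, K, M, N, P, Q, R, S, T, V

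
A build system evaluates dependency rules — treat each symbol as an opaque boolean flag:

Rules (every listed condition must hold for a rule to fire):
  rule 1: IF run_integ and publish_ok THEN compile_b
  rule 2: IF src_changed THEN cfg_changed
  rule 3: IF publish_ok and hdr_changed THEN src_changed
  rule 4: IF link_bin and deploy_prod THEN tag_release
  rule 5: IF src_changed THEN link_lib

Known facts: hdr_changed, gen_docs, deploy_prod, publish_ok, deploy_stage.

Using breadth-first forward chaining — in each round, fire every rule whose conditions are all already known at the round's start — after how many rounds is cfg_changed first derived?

2

Round 1: rule 3 [IF publish_ok and hdr_changed THEN src_changed]. Adds src_changed.
Round 2: rule 2 [IF src_changed THEN cfg_changed]; rule 5 [IF src_changed THEN link_lib]. Adds cfg_changed, link_lib.
cfg_changed first appears in round 2.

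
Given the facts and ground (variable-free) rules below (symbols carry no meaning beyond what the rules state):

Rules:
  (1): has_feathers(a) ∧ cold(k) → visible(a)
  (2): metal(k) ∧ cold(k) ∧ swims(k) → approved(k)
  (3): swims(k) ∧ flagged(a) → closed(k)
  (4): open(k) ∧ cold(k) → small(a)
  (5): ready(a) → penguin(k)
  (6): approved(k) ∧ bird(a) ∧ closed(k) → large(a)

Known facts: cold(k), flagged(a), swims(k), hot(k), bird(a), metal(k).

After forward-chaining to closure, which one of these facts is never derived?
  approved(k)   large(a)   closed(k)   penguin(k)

penguin(k)

Round 1 — (2), (3), derive approved(k), closed(k).
Round 2 — (6), derive large(a).
Derived: large(a) (round 2), approved(k) (round 1), closed(k) (round 1). penguin(k) never appears in any round.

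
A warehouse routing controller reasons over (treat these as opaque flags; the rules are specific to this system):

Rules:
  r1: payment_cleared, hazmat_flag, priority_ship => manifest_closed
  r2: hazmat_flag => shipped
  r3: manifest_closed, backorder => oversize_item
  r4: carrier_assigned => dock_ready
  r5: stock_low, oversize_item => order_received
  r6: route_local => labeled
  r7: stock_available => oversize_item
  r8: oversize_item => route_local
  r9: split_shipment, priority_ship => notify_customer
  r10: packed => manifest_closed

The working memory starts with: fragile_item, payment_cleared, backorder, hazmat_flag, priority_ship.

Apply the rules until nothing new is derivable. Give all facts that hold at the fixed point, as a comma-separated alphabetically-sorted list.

[1] r1 [payment_cleared, hazmat_flag, priority_ship => manifest_closed]; r2 [hazmat_flag => shipped]. ⇒ new: manifest_closed, shipped.
[2] r3 [manifest_closed, backorder => oversize_item]. ⇒ new: oversize_item.
[3] r8 [oversize_item => route_local]. ⇒ new: route_local.
[4] r6 [route_local => labeled]. ⇒ new: labeled.

backorder, fragile_item, hazmat_flag, labeled, manifest_closed, oversize_item, payment_cleared, priority_ship, route_local, shipped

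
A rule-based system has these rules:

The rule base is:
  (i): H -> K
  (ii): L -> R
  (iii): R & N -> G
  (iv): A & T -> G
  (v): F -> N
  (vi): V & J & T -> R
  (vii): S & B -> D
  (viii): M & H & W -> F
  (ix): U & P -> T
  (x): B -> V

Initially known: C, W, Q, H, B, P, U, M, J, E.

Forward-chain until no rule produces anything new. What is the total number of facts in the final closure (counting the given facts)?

17

Round 1: (i) [H -> K]; (viii) [M & H & W -> F]; (ix) [U & P -> T]; (x) [B -> V]. New: K, F, T, V.
Round 2: (v) [F -> N]; (vi) [V & J & T -> R]. New: N, R.
Round 3: (iii) [R & N -> G]. New: G.
Closure: {B, C, E, F, G, H, J, K, M, N, P, Q, R, T, U, V, W} — 17 facts.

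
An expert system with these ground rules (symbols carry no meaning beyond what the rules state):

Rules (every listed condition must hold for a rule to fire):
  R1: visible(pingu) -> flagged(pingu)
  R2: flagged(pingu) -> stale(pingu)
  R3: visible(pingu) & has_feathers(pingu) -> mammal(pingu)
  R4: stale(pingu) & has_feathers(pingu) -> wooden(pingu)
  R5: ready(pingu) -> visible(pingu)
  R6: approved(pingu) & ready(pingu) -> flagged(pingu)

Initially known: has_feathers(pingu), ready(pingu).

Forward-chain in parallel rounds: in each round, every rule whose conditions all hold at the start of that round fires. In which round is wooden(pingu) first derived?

4

Round 1: R5 [ready(pingu) -> visible(pingu)]. Adds visible(pingu).
Round 2: R1 [visible(pingu) -> flagged(pingu)]; R3 [visible(pingu) & has_feathers(pingu) -> mammal(pingu)]. Adds flagged(pingu), mammal(pingu).
Round 3: R2 [flagged(pingu) -> stale(pingu)]. Adds stale(pingu).
Round 4: R4 [stale(pingu) & has_feathers(pingu) -> wooden(pingu)]. Adds wooden(pingu).
wooden(pingu) first appears in round 4.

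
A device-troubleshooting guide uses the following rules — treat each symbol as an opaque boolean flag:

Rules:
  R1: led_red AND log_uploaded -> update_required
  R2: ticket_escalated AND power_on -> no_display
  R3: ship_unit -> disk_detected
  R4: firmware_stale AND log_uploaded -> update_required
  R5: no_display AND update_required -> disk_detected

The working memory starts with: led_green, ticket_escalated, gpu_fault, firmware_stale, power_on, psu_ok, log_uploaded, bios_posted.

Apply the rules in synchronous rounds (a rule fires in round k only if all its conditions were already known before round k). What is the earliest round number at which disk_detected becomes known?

Round 1 — R2, R4, derive no_display, update_required.
Round 2 — R5, derive disk_detected.
disk_detected first appears in round 2.

2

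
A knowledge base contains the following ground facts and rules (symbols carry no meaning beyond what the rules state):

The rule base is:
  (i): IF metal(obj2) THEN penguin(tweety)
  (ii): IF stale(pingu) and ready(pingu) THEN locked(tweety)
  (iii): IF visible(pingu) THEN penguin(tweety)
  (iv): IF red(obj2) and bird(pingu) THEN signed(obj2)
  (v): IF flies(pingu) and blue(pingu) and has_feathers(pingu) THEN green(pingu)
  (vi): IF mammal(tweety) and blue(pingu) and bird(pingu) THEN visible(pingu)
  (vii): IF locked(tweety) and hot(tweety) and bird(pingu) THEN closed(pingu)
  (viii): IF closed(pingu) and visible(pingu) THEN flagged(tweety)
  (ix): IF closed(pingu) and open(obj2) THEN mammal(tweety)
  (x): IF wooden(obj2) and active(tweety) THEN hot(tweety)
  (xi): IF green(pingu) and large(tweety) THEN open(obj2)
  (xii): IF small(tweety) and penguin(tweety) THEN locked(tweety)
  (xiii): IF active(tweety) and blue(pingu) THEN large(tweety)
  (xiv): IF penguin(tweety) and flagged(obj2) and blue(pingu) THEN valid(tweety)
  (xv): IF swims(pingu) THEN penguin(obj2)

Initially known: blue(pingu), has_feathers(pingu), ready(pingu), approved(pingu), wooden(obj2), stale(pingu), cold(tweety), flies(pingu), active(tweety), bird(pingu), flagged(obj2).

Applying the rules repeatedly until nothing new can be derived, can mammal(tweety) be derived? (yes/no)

Round 1: (ii) [IF stale(pingu) and ready(pingu) THEN locked(tweety)]; (v) [IF flies(pingu) and blue(pingu) and has_feathers(pingu) THEN green(pingu)]; (x) [IF wooden(obj2) and active(tweety) THEN hot(tweety)]; (xiii) [IF active(tweety) and blue(pingu) THEN large(tweety)]. Adds locked(tweety), green(pingu), hot(tweety), large(tweety).
Round 2: (vii) [IF locked(tweety) and hot(tweety) and bird(pingu) THEN closed(pingu)]; (xi) [IF green(pingu) and large(tweety) THEN open(obj2)]. Adds closed(pingu), open(obj2).
Round 3: (ix) [IF closed(pingu) and open(obj2) THEN mammal(tweety)]. Adds mammal(tweety).
Round 4: (vi) [IF mammal(tweety) and blue(pingu) and bird(pingu) THEN visible(pingu)]. Adds visible(pingu).
Round 5: (iii) [IF visible(pingu) THEN penguin(tweety)]; (viii) [IF closed(pingu) and visible(pingu) THEN flagged(tweety)]. Adds penguin(tweety), flagged(tweety).
Round 6: (xiv) [IF penguin(tweety) and flagged(obj2) and blue(pingu) THEN valid(tweety)]. Adds valid(tweety).
mammal(tweety) appears in round 3, so it is derivable.

yes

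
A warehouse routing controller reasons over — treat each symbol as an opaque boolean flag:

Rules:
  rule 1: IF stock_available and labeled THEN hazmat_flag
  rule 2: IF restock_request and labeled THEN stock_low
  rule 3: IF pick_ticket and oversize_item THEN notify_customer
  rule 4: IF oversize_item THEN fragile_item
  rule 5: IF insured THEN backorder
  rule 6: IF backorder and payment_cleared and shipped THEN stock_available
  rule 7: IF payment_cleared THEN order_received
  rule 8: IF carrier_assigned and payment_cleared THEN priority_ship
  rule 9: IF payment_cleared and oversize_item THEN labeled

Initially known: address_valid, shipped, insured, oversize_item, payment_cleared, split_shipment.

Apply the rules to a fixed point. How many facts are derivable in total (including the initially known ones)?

Round 1: rule 4 [IF oversize_item THEN fragile_item]; rule 5 [IF insured THEN backorder]; rule 7 [IF payment_cleared THEN order_received]; rule 9 [IF payment_cleared and oversize_item THEN labeled]. Adds fragile_item, backorder, order_received, labeled.
Round 2: rule 6 [IF backorder and payment_cleared and shipped THEN stock_available]. Adds stock_available.
Round 3: rule 1 [IF stock_available and labeled THEN hazmat_flag]. Adds hazmat_flag.
Closure: {address_valid, backorder, fragile_item, hazmat_flag, insured, labeled, order_received, oversize_item, payment_cleared, shipped, split_shipment, stock_available} — 12 facts.

12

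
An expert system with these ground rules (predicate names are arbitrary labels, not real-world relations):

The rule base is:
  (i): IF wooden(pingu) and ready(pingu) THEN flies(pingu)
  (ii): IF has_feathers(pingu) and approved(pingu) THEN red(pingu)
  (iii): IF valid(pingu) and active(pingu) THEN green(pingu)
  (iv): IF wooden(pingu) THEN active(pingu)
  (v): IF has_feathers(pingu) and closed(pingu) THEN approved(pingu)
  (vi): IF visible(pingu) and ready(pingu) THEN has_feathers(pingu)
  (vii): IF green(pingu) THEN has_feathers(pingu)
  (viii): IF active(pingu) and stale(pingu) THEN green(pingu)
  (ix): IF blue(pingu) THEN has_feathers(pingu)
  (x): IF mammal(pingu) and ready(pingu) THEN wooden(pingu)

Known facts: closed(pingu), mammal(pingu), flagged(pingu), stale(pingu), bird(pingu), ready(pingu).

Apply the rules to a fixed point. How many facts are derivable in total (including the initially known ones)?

13

Round 1 — (x), derive wooden(pingu).
Round 2 — (i), (iv), derive flies(pingu), active(pingu).
Round 3 — (viii), derive green(pingu).
Round 4 — (vii), derive has_feathers(pingu).
Round 5 — (v), derive approved(pingu).
Round 6 — (ii), derive red(pingu).
Closure: {active(pingu), approved(pingu), bird(pingu), closed(pingu), flagged(pingu), flies(pingu), green(pingu), has_feathers(pingu), mammal(pingu), ready(pingu), red(pingu), stale(pingu), wooden(pingu)} — 13 facts.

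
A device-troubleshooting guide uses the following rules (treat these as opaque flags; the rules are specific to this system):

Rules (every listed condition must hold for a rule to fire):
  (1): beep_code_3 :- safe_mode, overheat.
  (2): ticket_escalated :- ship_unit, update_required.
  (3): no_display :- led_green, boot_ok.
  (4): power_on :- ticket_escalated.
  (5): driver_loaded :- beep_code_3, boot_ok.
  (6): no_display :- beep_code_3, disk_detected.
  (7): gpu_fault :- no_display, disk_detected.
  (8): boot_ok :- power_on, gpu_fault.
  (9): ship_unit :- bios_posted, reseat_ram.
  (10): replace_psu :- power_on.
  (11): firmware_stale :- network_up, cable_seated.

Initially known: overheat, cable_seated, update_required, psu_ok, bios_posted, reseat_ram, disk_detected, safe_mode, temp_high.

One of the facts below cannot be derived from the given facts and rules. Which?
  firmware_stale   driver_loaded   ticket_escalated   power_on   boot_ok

firmware_stale

Round 1: (1) [beep_code_3 :- safe_mode, overheat.]; (9) [ship_unit :- bios_posted, reseat_ram.]. New: beep_code_3, ship_unit.
Round 2: (2) [ticket_escalated :- ship_unit, update_required.]; (6) [no_display :- beep_code_3, disk_detected.]. New: ticket_escalated, no_display.
Round 3: (4) [power_on :- ticket_escalated.]; (7) [gpu_fault :- no_display, disk_detected.]. New: power_on, gpu_fault.
Round 4: (8) [boot_ok :- power_on, gpu_fault.]; (10) [replace_psu :- power_on.]. New: boot_ok, replace_psu.
Round 5: (5) [driver_loaded :- beep_code_3, boot_ok.]. New: driver_loaded.
Derived: power_on (round 3), boot_ok (round 4), ticket_escalated (round 2), driver_loaded (round 5). firmware_stale never appears in any round.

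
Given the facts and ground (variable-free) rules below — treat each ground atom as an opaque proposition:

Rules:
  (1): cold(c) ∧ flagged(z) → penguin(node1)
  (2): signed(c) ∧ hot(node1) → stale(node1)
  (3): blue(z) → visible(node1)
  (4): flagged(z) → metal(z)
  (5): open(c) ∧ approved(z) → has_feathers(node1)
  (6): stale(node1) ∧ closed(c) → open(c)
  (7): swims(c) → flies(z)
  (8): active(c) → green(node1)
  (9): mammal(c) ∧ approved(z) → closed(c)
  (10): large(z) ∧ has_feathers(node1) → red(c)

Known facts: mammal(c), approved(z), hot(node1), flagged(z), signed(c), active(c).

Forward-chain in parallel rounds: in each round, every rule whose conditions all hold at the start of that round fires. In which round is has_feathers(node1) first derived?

3

Round 1 fires (2), (4), (8), (9), giving stale(node1), metal(z), green(node1), closed(c).
Round 2 fires (6), giving open(c).
Round 3 fires (5), giving has_feathers(node1).
has_feathers(node1) first appears in round 3.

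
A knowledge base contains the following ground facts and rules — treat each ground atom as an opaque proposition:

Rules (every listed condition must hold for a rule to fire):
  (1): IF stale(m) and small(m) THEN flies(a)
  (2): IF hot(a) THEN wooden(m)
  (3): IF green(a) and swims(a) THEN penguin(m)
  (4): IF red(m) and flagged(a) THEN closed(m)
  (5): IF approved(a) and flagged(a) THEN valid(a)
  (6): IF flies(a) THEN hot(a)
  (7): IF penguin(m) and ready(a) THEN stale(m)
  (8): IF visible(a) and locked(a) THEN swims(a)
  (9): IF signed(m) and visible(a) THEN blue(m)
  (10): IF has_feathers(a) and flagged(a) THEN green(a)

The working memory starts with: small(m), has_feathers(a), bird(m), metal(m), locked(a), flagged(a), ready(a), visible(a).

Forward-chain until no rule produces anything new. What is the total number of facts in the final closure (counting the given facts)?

Round 1: (8) [IF visible(a) and locked(a) THEN swims(a)]; (10) [IF has_feathers(a) and flagged(a) THEN green(a)]. New: swims(a), green(a).
Round 2: (3) [IF green(a) and swims(a) THEN penguin(m)]. New: penguin(m).
Round 3: (7) [IF penguin(m) and ready(a) THEN stale(m)]. New: stale(m).
Round 4: (1) [IF stale(m) and small(m) THEN flies(a)]. New: flies(a).
Round 5: (6) [IF flies(a) THEN hot(a)]. New: hot(a).
Round 6: (2) [IF hot(a) THEN wooden(m)]. New: wooden(m).
Closure: {bird(m), flagged(a), flies(a), green(a), has_feathers(a), hot(a), locked(a), metal(m), penguin(m), ready(a), small(m), stale(m), swims(a), visible(a), wooden(m)} — 15 facts.

15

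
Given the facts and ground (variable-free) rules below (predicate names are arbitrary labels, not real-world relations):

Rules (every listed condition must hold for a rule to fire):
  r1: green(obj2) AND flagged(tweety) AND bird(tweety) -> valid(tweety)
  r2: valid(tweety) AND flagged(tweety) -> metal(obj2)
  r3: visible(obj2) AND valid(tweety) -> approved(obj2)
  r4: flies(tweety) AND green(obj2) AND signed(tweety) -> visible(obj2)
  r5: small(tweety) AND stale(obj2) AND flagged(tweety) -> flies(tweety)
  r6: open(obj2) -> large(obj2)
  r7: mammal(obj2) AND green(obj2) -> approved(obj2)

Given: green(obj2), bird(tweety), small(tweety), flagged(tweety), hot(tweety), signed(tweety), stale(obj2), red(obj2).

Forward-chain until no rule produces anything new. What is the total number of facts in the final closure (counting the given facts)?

13

[1] r1 [green(obj2) AND flagged(tweety) AND bird(tweety) -> valid(tweety)]; r5 [small(tweety) AND stale(obj2) AND flagged(tweety) -> flies(tweety)]. ⇒ new: valid(tweety), flies(tweety).
[2] r2 [valid(tweety) AND flagged(tweety) -> metal(obj2)]; r4 [flies(tweety) AND green(obj2) AND signed(tweety) -> visible(obj2)]. ⇒ new: metal(obj2), visible(obj2).
[3] r3 [visible(obj2) AND valid(tweety) -> approved(obj2)]. ⇒ new: approved(obj2).
Closure: {approved(obj2), bird(tweety), flagged(tweety), flies(tweety), green(obj2), hot(tweety), metal(obj2), red(obj2), signed(tweety), small(tweety), stale(obj2), valid(tweety), visible(obj2)} — 13 facts.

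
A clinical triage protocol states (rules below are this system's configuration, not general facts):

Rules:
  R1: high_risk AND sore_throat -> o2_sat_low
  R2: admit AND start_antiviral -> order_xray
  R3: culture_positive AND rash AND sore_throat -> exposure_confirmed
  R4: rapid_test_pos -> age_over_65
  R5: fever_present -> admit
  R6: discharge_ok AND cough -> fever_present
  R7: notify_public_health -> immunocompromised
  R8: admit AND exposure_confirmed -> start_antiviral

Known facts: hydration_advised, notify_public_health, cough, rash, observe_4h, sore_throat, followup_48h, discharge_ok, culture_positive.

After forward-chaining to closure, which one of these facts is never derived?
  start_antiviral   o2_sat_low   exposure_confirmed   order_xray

[1] R3 [culture_positive AND rash AND sore_throat -> exposure_confirmed]; R6 [discharge_ok AND cough -> fever_present]; R7 [notify_public_health -> immunocompromised]. ⇒ new: exposure_confirmed, fever_present, immunocompromised.
[2] R5 [fever_present -> admit]. ⇒ new: admit.
[3] R8 [admit AND exposure_confirmed -> start_antiviral]. ⇒ new: start_antiviral.
[4] R2 [admit AND start_antiviral -> order_xray]. ⇒ new: order_xray.
Derived: order_xray (round 4), start_antiviral (round 3), exposure_confirmed (round 1). o2_sat_low never appears in any round.

o2_sat_low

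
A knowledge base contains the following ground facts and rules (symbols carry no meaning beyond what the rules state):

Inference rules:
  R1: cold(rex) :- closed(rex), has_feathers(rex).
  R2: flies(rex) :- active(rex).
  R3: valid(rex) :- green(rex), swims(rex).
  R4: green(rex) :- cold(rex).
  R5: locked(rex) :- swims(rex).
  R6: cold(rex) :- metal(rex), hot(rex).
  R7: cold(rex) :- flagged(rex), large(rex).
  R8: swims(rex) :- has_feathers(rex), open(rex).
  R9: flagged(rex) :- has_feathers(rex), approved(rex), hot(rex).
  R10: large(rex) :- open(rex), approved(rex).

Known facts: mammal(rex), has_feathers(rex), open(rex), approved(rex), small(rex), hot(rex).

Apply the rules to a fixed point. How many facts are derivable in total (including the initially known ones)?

Round 1: R8 [swims(rex) :- has_feathers(rex), open(rex).]; R9 [flagged(rex) :- has_feathers(rex), approved(rex), hot(rex).]; R10 [large(rex) :- open(rex), approved(rex).]. Adds swims(rex), flagged(rex), large(rex).
Round 2: R5 [locked(rex) :- swims(rex).]; R7 [cold(rex) :- flagged(rex), large(rex).]. Adds locked(rex), cold(rex).
Round 3: R4 [green(rex) :- cold(rex).]. Adds green(rex).
Round 4: R3 [valid(rex) :- green(rex), swims(rex).]. Adds valid(rex).
Closure: {approved(rex), cold(rex), flagged(rex), green(rex), has_feathers(rex), hot(rex), large(rex), locked(rex), mammal(rex), open(rex), small(rex), swims(rex), valid(rex)} — 13 facts.

13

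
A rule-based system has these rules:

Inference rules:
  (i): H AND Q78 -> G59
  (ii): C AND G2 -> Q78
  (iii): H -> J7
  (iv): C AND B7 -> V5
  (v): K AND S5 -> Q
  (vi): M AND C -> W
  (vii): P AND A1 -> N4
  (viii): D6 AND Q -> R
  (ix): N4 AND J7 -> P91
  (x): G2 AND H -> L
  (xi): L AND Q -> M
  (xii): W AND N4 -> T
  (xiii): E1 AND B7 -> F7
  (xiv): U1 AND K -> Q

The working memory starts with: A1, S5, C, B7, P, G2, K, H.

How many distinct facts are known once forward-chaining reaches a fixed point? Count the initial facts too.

19

[1] (ii) [C AND G2 -> Q78]; (iii) [H -> J7]; (iv) [C AND B7 -> V5]; (v) [K AND S5 -> Q]; (vii) [P AND A1 -> N4]; (x) [G2 AND H -> L]. ⇒ new: Q78, J7, V5, Q, N4, L.
[2] (i) [H AND Q78 -> G59]; (ix) [N4 AND J7 -> P91]; (xi) [L AND Q -> M]. ⇒ new: G59, P91, M.
[3] (vi) [M AND C -> W]. ⇒ new: W.
[4] (xii) [W AND N4 -> T]. ⇒ new: T.
Closure: {A1, B7, C, G2, G59, H, J7, K, L, M, N4, P, P91, Q, Q78, S5, T, V5, W} — 19 facts.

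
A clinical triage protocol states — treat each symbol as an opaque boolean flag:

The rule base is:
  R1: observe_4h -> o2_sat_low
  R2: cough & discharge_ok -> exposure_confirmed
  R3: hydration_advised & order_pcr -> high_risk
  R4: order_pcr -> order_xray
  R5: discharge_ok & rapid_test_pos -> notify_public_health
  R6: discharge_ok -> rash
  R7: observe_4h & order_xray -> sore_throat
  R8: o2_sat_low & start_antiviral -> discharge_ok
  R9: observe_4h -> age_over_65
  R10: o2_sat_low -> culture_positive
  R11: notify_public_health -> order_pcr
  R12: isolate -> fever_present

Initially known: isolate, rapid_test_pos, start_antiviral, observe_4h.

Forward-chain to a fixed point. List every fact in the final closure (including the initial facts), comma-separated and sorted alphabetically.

age_over_65, culture_positive, discharge_ok, fever_present, isolate, notify_public_health, o2_sat_low, observe_4h, order_pcr, order_xray, rapid_test_pos, rash, sore_throat, start_antiviral

Round 1: R1 [observe_4h -> o2_sat_low]; R9 [observe_4h -> age_over_65]; R12 [isolate -> fever_present]. Adds o2_sat_low, age_over_65, fever_present.
Round 2: R8 [o2_sat_low & start_antiviral -> discharge_ok]; R10 [o2_sat_low -> culture_positive]. Adds discharge_ok, culture_positive.
Round 3: R5 [discharge_ok & rapid_test_pos -> notify_public_health]; R6 [discharge_ok -> rash]. Adds notify_public_health, rash.
Round 4: R11 [notify_public_health -> order_pcr]. Adds order_pcr.
Round 5: R4 [order_pcr -> order_xray]. Adds order_xray.
Round 6: R7 [observe_4h & order_xray -> sore_throat]. Adds sore_throat.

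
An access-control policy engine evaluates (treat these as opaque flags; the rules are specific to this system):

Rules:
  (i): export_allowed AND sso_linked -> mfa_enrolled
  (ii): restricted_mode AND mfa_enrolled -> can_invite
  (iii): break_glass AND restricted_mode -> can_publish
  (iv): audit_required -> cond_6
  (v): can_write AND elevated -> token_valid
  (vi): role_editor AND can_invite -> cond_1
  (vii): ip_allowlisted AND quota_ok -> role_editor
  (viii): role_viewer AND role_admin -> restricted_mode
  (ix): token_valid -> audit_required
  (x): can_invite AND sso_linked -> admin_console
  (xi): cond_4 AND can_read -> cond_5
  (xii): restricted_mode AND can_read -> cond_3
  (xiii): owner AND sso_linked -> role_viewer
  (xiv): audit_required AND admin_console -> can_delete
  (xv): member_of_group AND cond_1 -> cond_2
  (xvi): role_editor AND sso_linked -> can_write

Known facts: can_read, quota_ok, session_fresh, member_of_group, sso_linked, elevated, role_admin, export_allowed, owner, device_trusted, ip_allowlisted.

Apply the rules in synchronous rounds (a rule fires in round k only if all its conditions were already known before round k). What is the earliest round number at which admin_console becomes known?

4

Round 1: (i) [export_allowed AND sso_linked -> mfa_enrolled]; (vii) [ip_allowlisted AND quota_ok -> role_editor]; (xiii) [owner AND sso_linked -> role_viewer]. New: mfa_enrolled, role_editor, role_viewer.
Round 2: (viii) [role_viewer AND role_admin -> restricted_mode]; (xvi) [role_editor AND sso_linked -> can_write]. New: restricted_mode, can_write.
Round 3: (ii) [restricted_mode AND mfa_enrolled -> can_invite]; (v) [can_write AND elevated -> token_valid]; (xii) [restricted_mode AND can_read -> cond_3]. New: can_invite, token_valid, cond_3.
Round 4: (vi) [role_editor AND can_invite -> cond_1]; (ix) [token_valid -> audit_required]; (x) [can_invite AND sso_linked -> admin_console]. New: cond_1, audit_required, admin_console.
admin_console first appears in round 4.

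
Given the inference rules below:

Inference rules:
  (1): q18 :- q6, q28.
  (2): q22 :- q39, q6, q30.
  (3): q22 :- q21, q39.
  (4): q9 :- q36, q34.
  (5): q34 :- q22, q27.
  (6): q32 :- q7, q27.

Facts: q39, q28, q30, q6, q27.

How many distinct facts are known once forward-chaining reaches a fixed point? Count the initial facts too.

Round 1 fires (1), (2), giving q18, q22.
Round 2 fires (5), giving q34.
Closure: {q18, q22, q27, q28, q30, q34, q39, q6} — 8 facts.

8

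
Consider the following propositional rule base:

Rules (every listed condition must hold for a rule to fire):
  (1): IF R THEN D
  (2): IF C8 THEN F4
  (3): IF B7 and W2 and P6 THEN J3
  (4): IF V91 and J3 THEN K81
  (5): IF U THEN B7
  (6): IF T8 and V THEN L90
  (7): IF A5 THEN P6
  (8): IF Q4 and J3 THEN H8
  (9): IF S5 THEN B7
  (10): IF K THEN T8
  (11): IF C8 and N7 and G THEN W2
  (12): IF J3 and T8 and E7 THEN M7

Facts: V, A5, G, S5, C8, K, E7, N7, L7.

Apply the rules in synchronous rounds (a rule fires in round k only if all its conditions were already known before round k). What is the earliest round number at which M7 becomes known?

Round 1: (2) [IF C8 THEN F4]; (7) [IF A5 THEN P6]; (9) [IF S5 THEN B7]; (10) [IF K THEN T8]; (11) [IF C8 and N7 and G THEN W2]. Adds F4, P6, B7, T8, W2.
Round 2: (3) [IF B7 and W2 and P6 THEN J3]; (6) [IF T8 and V THEN L90]. Adds J3, L90.
Round 3: (12) [IF J3 and T8 and E7 THEN M7]. Adds M7.
M7 first appears in round 3.

3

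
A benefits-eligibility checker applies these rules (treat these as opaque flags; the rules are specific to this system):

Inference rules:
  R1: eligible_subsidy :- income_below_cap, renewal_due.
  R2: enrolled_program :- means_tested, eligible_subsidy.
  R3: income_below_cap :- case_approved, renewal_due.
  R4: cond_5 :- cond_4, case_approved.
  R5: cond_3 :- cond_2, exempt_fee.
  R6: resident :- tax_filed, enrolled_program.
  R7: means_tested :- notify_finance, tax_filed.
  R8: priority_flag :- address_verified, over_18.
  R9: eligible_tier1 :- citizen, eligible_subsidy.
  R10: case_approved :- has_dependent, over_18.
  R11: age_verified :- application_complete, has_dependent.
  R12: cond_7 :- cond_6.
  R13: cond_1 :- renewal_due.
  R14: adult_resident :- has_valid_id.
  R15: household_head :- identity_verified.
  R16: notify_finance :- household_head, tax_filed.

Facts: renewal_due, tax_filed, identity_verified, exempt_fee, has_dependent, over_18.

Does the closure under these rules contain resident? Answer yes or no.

yes

Round 1: R10 [case_approved :- has_dependent, over_18.]; R13 [cond_1 :- renewal_due.]; R15 [household_head :- identity_verified.]. New: case_approved, cond_1, household_head.
Round 2: R3 [income_below_cap :- case_approved, renewal_due.]; R16 [notify_finance :- household_head, tax_filed.]. New: income_below_cap, notify_finance.
Round 3: R1 [eligible_subsidy :- income_below_cap, renewal_due.]; R7 [means_tested :- notify_finance, tax_filed.]. New: eligible_subsidy, means_tested.
Round 4: R2 [enrolled_program :- means_tested, eligible_subsidy.]. New: enrolled_program.
Round 5: R6 [resident :- tax_filed, enrolled_program.]. New: resident.
resident appears in round 5, so it is derivable.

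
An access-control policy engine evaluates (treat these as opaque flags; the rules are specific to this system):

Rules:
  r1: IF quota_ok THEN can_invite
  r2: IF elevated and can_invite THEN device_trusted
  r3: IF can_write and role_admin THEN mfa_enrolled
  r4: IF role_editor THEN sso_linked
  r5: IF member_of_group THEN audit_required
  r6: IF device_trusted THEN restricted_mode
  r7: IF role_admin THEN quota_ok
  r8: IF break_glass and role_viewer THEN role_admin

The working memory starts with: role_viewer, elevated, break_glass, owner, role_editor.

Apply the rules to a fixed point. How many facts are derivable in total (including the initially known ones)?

Round 1 — r4, r8, derive sso_linked, role_admin.
Round 2 — r7, derive quota_ok.
Round 3 — r1, derive can_invite.
Round 4 — r2, derive device_trusted.
Round 5 — r6, derive restricted_mode.
Closure: {break_glass, can_invite, device_trusted, elevated, owner, quota_ok, restricted_mode, role_admin, role_editor, role_viewer, sso_linked} — 11 facts.

11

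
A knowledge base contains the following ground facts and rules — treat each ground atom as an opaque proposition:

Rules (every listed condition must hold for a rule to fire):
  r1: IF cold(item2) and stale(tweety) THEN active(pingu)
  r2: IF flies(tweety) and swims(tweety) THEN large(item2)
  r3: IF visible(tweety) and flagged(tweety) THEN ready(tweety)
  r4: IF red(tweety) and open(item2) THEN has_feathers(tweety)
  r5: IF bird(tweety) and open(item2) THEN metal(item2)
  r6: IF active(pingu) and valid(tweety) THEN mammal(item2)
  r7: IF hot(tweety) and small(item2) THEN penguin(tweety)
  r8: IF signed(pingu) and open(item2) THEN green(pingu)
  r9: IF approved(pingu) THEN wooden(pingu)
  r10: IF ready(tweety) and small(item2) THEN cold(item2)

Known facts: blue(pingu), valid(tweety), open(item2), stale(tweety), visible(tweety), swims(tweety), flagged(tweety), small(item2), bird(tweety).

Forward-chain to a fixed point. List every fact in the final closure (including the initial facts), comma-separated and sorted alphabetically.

Round 1: r3 [IF visible(tweety) and flagged(tweety) THEN ready(tweety)]; r5 [IF bird(tweety) and open(item2) THEN metal(item2)]. New: ready(tweety), metal(item2).
Round 2: r10 [IF ready(tweety) and small(item2) THEN cold(item2)]. New: cold(item2).
Round 3: r1 [IF cold(item2) and stale(tweety) THEN active(pingu)]. New: active(pingu).
Round 4: r6 [IF active(pingu) and valid(tweety) THEN mammal(item2)]. New: mammal(item2).

active(pingu), bird(tweety), blue(pingu), cold(item2), flagged(tweety), mammal(item2), metal(item2), open(item2), ready(tweety), small(item2), stale(tweety), swims(tweety), valid(tweety), visible(tweety)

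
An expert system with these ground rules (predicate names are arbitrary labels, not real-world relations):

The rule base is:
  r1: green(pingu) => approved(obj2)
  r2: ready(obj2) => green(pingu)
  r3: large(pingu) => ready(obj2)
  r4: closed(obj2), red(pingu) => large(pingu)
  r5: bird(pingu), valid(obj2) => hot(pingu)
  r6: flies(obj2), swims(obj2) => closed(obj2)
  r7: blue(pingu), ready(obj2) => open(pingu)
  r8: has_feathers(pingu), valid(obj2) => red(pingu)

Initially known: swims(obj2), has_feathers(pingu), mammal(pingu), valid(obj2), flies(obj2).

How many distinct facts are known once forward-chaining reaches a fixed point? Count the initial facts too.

11

Round 1: r6 [flies(obj2), swims(obj2) => closed(obj2)]; r8 [has_feathers(pingu), valid(obj2) => red(pingu)]. New: closed(obj2), red(pingu).
Round 2: r4 [closed(obj2), red(pingu) => large(pingu)]. New: large(pingu).
Round 3: r3 [large(pingu) => ready(obj2)]. New: ready(obj2).
Round 4: r2 [ready(obj2) => green(pingu)]. New: green(pingu).
Round 5: r1 [green(pingu) => approved(obj2)]. New: approved(obj2).
Closure: {approved(obj2), closed(obj2), flies(obj2), green(pingu), has_feathers(pingu), large(pingu), mammal(pingu), ready(obj2), red(pingu), swims(obj2), valid(obj2)} — 11 facts.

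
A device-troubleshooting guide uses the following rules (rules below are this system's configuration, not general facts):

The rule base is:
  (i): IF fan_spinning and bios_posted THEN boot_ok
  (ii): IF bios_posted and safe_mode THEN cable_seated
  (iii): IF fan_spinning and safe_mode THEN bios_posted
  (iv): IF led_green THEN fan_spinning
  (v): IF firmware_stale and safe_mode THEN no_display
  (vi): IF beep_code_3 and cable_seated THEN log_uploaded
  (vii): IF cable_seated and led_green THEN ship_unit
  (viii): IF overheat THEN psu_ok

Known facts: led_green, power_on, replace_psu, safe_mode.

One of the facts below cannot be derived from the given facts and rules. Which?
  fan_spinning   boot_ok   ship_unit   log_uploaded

Round 1 — (iv), derive fan_spinning.
Round 2 — (iii), derive bios_posted.
Round 3 — (i), (ii), derive boot_ok, cable_seated.
Round 4 — (vii), derive ship_unit.
Derived: boot_ok (round 3), fan_spinning (round 1), ship_unit (round 4). log_uploaded never appears in any round.

log_uploaded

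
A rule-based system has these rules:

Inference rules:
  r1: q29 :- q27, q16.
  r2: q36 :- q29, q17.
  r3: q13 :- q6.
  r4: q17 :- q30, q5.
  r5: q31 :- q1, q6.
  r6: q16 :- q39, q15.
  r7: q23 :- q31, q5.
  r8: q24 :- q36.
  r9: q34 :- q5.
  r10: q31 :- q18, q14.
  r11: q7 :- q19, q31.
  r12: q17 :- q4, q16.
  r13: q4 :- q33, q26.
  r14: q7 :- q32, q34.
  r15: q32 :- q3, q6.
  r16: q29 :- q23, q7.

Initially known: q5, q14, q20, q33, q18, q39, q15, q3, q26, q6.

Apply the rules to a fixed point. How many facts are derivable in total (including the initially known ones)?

Round 1: r3 [q13 :- q6.]; r6 [q16 :- q39, q15.]; r9 [q34 :- q5.]; r10 [q31 :- q18, q14.]; r13 [q4 :- q33, q26.]; r15 [q32 :- q3, q6.]. Adds q13, q16, q34, q31, q4, q32.
Round 2: r7 [q23 :- q31, q5.]; r12 [q17 :- q4, q16.]; r14 [q7 :- q32, q34.]. Adds q23, q17, q7.
Round 3: r16 [q29 :- q23, q7.]. Adds q29.
Round 4: r2 [q36 :- q29, q17.]. Adds q36.
Round 5: r8 [q24 :- q36.]. Adds q24.
Closure: {q13, q14, q15, q16, q17, q18, q20, q23, q24, q26, q29, q3, q31, q32, q33, q34, q36, q39, q4, q5, q6, q7} — 22 facts.

22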